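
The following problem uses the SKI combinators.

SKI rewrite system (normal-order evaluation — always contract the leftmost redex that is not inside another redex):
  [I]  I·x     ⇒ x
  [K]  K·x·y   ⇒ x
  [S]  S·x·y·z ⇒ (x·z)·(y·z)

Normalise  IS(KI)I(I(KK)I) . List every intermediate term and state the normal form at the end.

Answer: normal form = K  (in 7 steps)

Working:
  start: IS(KI)I(I(KK)I)
  [1] S(KI)I(I(KK)I)
  [2] KI(I(KK)I)(I(I(KK)I))
  [3] I(I(I(KK)I))
  [4] I(I(KK)I)
  [5] I(KK)I
  [6] KKI
  [7] K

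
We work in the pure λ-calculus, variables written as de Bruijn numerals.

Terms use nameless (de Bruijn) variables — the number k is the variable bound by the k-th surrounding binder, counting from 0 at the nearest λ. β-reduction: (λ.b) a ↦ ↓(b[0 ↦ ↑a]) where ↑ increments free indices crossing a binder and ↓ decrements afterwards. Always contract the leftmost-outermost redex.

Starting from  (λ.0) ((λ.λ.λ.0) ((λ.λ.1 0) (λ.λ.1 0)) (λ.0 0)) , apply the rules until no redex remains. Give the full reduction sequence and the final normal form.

  start: (λ.0) ((λ.λ.λ.0) ((λ.λ.1 0) (λ.λ.1 0)) (λ.0 0))
  [1] (λ.λ.λ.0) ((λ.λ.1 0) (λ.λ.1 0)) (λ.0 0)
  [2] (λ.λ.0) (λ.0 0)
  [3] λ.0

Answer: normal form = λ.0  (in 3 steps)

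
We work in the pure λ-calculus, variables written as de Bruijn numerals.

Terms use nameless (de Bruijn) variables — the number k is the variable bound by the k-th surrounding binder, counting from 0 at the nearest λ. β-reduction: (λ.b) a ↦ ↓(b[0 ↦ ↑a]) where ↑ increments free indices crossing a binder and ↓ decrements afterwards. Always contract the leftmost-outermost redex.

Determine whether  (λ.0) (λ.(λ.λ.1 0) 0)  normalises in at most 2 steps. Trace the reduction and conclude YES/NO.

Answer: YES — reaches normal form λ.λ.1 0 in 2 ≤ 2 steps

Working:
  start: (λ.0) (λ.(λ.λ.1 0) 0)
  step 1: λ.(λ.λ.1 0) 0
  step 2: λ.λ.1 0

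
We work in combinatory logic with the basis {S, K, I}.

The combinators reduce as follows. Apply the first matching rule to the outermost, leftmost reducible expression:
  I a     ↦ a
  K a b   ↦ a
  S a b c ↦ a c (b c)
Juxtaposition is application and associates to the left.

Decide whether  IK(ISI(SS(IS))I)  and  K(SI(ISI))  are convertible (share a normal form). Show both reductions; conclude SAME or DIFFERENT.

Term A:
  start: IK(ISI(SS(IS))I)
  →1  K(ISI(SS(IS))I)
  →2  K(SI(SS(IS))I)
  →3  K(II(SS(IS)I))
  →4  K(I(SS(IS)I))
  →5  K(SS(IS)I)
  →6  K(SI(ISI))
  →7  K(SI(SI))

Term B:
  start: K(SI(ISI))
  →1  K(SI(SI))

Answer: SAME — A ⇓ K(SI(SI)), B ⇓ K(SI(SI))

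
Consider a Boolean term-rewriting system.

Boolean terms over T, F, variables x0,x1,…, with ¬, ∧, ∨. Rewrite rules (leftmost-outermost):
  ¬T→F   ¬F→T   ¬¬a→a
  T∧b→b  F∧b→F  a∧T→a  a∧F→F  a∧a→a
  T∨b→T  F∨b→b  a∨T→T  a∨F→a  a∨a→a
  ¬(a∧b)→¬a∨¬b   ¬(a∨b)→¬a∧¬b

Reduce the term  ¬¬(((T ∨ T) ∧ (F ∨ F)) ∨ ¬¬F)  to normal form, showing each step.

Answer: normal form = F  (in 6 steps)

Derivation:
  start: ¬¬(((T ∨ T) ∧ (F ∨ F)) ∨ ¬¬F)
  →1  ((T ∨ T) ∧ (F ∨ F)) ∨ ¬¬F
  →2  (T ∧ (F ∨ F)) ∨ ¬¬F
  →3  (F ∨ F) ∨ ¬¬F
  →4  F ∨ ¬¬F
  →5  ¬¬F
  →6  F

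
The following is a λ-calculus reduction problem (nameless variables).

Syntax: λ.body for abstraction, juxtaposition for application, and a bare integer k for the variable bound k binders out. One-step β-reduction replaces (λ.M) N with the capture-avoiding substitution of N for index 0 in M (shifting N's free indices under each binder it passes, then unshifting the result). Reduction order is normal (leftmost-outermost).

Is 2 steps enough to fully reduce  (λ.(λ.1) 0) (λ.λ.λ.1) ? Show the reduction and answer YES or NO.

  start: (λ.(λ.1) 0) (λ.λ.λ.1)
  step 1: (λ.λ.λ.λ.1) (λ.λ.λ.1)
  step 2: λ.λ.λ.1

Answer: YES — reaches normal form λ.λ.λ.1 in 2 ≤ 2 steps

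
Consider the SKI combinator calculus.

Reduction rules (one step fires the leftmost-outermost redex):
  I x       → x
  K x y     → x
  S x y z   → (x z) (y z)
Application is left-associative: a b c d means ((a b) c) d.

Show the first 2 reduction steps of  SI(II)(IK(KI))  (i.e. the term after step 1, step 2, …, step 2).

  start: SI(II)(IK(KI))
  [1] I(IK(KI))(II(IK(KI)))
  [2] IK(KI)(II(IK(KI)))

Answer: after 2 steps: IK(KI)(II(IK(KI)))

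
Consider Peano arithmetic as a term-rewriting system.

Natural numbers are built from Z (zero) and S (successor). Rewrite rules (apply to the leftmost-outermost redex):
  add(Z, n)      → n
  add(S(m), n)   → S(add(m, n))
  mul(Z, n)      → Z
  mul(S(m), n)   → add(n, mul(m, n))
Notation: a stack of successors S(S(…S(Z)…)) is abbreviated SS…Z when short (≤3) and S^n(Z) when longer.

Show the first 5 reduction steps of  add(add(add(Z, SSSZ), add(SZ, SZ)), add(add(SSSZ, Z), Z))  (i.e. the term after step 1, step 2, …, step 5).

  start: add(add(add(Z, SSSZ), add(SZ, SZ)), add(add(SSSZ, Z), Z))
  →1  add(add(SSSZ, add(SZ, SZ)), add(add(SSSZ, Z), Z))
  →2  add(S(add(SSZ, add(SZ, SZ))), add(add(SSSZ, Z), Z))
  →3  S(add(add(SSZ, add(SZ, SZ)), add(add(SSSZ, Z), Z)))
  →4  S(add(S(add(SZ, add(SZ, SZ))), add(add(SSSZ, Z), Z)))
  →5  S(S(add(add(SZ, add(SZ, SZ)), add(add(SSSZ, Z), Z))))

Answer: after 5 steps: S(S(add(add(SZ, add(SZ, SZ)), add(add(SSSZ, Z), Z))))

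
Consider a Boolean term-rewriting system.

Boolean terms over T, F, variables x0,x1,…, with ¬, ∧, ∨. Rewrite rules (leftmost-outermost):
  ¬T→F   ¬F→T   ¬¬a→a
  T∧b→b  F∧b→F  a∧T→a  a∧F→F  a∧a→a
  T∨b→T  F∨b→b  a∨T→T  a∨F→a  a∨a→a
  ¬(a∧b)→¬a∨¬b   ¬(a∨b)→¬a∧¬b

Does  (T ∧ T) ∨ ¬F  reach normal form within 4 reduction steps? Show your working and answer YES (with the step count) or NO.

  start: (T ∧ T) ∨ ¬F
  step 1: T ∨ ¬F
  step 2: T

Answer: YES — reaches normal form T in 2 ≤ 4 steps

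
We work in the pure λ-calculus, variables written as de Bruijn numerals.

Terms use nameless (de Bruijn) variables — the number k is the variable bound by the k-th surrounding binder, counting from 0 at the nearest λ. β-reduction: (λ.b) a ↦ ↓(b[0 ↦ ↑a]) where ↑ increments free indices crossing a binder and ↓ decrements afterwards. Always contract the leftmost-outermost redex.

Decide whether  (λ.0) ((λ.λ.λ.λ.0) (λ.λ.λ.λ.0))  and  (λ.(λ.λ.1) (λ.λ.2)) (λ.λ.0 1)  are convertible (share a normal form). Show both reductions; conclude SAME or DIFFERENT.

Term A:
  start: (λ.0) ((λ.λ.λ.λ.0) (λ.λ.λ.λ.0))
  →1  (λ.λ.λ.λ.0) (λ.λ.λ.λ.0)
  →2  λ.λ.λ.0

Term B:
  start: (λ.(λ.λ.1) (λ.λ.2)) (λ.λ.0 1)
  →1  (λ.λ.1) (λ.λ.λ.λ.0 1)
  →2  λ.λ.λ.λ.λ.0 1

Answer: DIFFERENT — A ⇓ λ.λ.λ.0, B ⇓ λ.λ.λ.λ.λ.0 1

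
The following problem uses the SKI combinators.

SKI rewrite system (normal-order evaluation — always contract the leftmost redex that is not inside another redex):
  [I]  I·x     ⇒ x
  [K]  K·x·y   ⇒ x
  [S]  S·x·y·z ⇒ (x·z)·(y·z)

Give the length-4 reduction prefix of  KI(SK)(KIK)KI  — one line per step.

  start: KI(SK)(KIK)KI
  [1] I(KIK)KI
  [2] KIKKI
  [3] IKI
  [4] KI

Answer: after 4 steps: KI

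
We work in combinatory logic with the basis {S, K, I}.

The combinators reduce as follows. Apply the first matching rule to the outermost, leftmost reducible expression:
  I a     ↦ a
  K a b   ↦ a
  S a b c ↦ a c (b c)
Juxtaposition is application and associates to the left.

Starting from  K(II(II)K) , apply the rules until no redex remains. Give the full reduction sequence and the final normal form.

  start: K(II(II)K)
  step 1: K(I(II)K)
  step 2: K(IIK)
  step 3: K(IK)
  step 4: KK

Answer: normal form = KK  (in 4 steps)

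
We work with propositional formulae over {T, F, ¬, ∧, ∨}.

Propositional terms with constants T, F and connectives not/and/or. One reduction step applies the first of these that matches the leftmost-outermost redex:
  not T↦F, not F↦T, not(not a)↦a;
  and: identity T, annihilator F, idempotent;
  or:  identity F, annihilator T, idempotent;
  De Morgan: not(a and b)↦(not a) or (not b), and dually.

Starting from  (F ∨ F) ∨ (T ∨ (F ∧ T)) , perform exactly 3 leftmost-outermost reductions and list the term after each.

Answer: after 3 steps: T

Reduction:
  start: (F ∨ F) ∨ (T ∨ (F ∧ T))
  step 1: F ∨ (T ∨ (F ∧ T))
  step 2: T ∨ (F ∧ T)
  step 3: T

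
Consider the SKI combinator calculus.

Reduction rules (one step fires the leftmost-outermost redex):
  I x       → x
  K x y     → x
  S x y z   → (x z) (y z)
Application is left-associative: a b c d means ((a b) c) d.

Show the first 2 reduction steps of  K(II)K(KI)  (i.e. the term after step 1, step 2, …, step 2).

  start: K(II)K(KI)
  [1] II(KI)
  [2] I(KI)

Answer: after 2 steps: I(KI)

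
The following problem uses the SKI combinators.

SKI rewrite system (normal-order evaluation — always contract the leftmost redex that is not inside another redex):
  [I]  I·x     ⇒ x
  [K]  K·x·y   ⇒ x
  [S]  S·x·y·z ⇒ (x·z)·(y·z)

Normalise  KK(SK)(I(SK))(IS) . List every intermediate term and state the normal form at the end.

Answer: normal form = SK  (in 3 steps)

Derivation:
  start: KK(SK)(I(SK))(IS)
  step 1: K(I(SK))(IS)
  step 2: I(SK)
  step 3: SK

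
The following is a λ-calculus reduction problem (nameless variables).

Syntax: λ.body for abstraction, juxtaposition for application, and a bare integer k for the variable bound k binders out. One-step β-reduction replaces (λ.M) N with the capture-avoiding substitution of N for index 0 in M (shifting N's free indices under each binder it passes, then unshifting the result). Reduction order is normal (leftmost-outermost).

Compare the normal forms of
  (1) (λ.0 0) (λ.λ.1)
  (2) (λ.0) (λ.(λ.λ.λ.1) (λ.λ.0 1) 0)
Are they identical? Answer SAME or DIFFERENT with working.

Term A:
  start: (λ.0 0) (λ.λ.1)
  [1] (λ.λ.1) (λ.λ.1)
  [2] λ.λ.λ.1

Term B:
  start: (λ.0) (λ.(λ.λ.λ.1) (λ.λ.0 1) 0)
  [1] λ.(λ.λ.λ.1) (λ.λ.0 1) 0
  [2] λ.(λ.λ.1) 0
  [3] λ.λ.1

Answer: DIFFERENT — A ⇓ λ.λ.λ.1, B ⇓ λ.λ.1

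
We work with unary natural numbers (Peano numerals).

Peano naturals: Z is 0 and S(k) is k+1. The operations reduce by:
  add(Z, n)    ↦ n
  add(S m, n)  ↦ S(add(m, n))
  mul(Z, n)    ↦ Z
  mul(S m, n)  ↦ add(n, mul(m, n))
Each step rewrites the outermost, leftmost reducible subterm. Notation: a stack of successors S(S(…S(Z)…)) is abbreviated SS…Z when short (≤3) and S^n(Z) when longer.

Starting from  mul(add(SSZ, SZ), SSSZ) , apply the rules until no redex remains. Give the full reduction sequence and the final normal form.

  start: mul(add(SSZ, SZ), SSSZ)
  [1] mul(S(add(SZ, SZ)), SSSZ)
  [2] add(SSSZ, mul(add(SZ, SZ), SSSZ))
  [3] S(add(SSZ, mul(add(SZ, SZ), SSSZ)))
  [4] S(S(add(SZ, mul(add(SZ, SZ), SSSZ))))
  [5] S(S(S(add(Z, mul(add(SZ, SZ), SSSZ)))))
  [6] S(S(S(mul(add(SZ, SZ), SSSZ))))
  [7] S(S(S(mul(S(add(Z, SZ)), SSSZ))))
  [8] S(S(S(add(SSSZ, mul(add(Z, SZ), SSSZ)))))
  [9] S(S(S(S(add(SSZ, mul(add(Z, SZ), SSSZ))))))
  [10] S(S(S(S(S(add(SZ, mul(add(Z, SZ), SSSZ)))))))
  [11] S(S(S(S(S(S(add(Z, mul(add(Z, SZ), SSSZ))))))))
  [12] S(S(S(S(S(S(mul(add(Z, SZ), SSSZ)))))))
  [13] S(S(S(S(S(S(mul(SZ, SSSZ)))))))
  [14] S(S(S(S(S(S(add(SSSZ, mul(Z, SSSZ))))))))
  [15] S(S(S(S(S(S(S(add(SSZ, mul(Z, SSSZ)))))))))
  [16] S(S(S(S(S(S(S(S(add(SZ, mul(Z, SSSZ))))))))))
  [17] S(S(S(S(S(S(S(S(S(add(Z, mul(Z, SSSZ)))))))))))
  [18] S(S(S(S(S(S(S(S(S(mul(Z, SSSZ))))))))))
  [19] S^9(Z)

Answer: normal form = S^9(Z)  (in 19 steps)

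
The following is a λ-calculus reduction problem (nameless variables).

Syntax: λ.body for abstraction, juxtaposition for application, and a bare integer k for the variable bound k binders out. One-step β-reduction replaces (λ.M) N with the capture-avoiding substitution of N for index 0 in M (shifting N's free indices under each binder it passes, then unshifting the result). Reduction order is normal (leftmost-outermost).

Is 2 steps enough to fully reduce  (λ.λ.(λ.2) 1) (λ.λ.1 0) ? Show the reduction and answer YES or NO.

Answer: YES — reaches normal form λ.λ.λ.1 0 in 2 ≤ 2 steps

Reduction:
  start: (λ.λ.(λ.2) 1) (λ.λ.1 0)
  [1] λ.(λ.λ.λ.1 0) (λ.λ.1 0)
  [2] λ.λ.λ.1 0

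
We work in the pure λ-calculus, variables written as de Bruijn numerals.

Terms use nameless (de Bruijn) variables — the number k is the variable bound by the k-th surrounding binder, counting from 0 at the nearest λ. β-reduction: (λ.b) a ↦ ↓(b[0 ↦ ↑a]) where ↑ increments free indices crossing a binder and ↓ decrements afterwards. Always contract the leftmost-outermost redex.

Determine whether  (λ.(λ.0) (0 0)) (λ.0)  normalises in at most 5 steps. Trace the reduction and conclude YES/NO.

  start: (λ.(λ.0) (0 0)) (λ.0)
  step 1: (λ.0) ((λ.0) (λ.0))
  step 2: (λ.0) (λ.0)
  step 3: λ.0

Answer: YES — reaches normal form λ.0 in 3 ≤ 5 steps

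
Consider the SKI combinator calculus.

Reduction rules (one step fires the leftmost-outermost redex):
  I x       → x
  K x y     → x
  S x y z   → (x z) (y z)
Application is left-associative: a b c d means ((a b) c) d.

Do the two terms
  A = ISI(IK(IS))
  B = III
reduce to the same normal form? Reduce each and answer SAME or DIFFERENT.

Answer: DIFFERENT — A ⇓ SI(KS), B ⇓ I

Reduction:
Term A:
  start: ISI(IK(IS))
  step 1: SI(IK(IS))
  step 2: SI(K(IS))
  step 3: SI(KS)

Term B:
  start: III
  step 1: II
  step 2: I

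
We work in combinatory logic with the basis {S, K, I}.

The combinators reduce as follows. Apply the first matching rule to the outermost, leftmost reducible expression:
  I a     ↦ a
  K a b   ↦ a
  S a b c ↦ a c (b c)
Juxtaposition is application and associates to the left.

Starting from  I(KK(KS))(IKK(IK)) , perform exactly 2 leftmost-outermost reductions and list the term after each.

  start: I(KK(KS))(IKK(IK))
  →1  KK(KS)(IKK(IK))
  →2  K(IKK(IK))

Answer: after 2 steps: K(IKK(IK))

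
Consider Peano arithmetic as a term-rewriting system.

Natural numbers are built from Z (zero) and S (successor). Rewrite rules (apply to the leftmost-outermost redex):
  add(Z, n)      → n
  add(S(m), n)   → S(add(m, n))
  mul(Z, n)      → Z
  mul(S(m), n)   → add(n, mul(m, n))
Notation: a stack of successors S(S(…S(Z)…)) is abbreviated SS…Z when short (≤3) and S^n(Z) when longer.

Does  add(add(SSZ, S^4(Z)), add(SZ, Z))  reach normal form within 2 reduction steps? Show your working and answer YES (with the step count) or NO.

  start: add(add(SSZ, S^4(Z)), add(SZ, Z))
  →1  add(S(add(SZ, S^4(Z))), add(SZ, Z))
  →2  S(add(add(SZ, S^4(Z)), add(SZ, Z)))

Answer: NO — after 2 steps the term is S(add(add(SZ, S^4(Z)), add(SZ, Z))), not yet normal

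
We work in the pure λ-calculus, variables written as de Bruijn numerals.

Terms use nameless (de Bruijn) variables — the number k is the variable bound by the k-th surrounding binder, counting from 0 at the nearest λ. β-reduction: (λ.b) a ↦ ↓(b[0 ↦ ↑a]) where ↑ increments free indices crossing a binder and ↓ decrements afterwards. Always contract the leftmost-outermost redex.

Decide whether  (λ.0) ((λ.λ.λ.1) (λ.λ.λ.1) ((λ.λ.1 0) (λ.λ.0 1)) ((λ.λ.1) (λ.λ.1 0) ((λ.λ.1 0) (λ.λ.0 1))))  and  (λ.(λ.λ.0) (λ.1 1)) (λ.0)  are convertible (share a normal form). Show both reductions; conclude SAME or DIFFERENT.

Answer: DIFFERENT — A ⇓ λ.λ.0 1, B ⇓ λ.0

Reduction:
Term A:
  start: (λ.0) ((λ.λ.λ.1) (λ.λ.λ.1) ((λ.λ.1 0) (λ.λ.0 1)) ((λ.λ.1) (λ.λ.1 0) ((λ.λ.1 0) (λ.λ.0 1))))
  [1] (λ.λ.λ.1) (λ.λ.λ.1) ((λ.λ.1 0) (λ.λ.0 1)) ((λ.λ.1) (λ.λ.1 0) ((λ.λ.1 0) (λ.λ.0 1)))
  [2] (λ.λ.1) ((λ.λ.1 0) (λ.λ.0 1)) ((λ.λ.1) (λ.λ.1 0) ((λ.λ.1 0) (λ.λ.0 1)))
  [3] (λ.(λ.λ.1 0) (λ.λ.0 1)) ((λ.λ.1) (λ.λ.1 0) ((λ.λ.1 0) (λ.λ.0 1)))
  [4] (λ.λ.1 0) (λ.λ.0 1)
  [5] λ.(λ.λ.0 1) 0
  [6] λ.λ.0 1

Term B:
  start: (λ.(λ.λ.0) (λ.1 1)) (λ.0)
  [1] (λ.λ.0) (λ.(λ.0) (λ.0))
  [2] λ.0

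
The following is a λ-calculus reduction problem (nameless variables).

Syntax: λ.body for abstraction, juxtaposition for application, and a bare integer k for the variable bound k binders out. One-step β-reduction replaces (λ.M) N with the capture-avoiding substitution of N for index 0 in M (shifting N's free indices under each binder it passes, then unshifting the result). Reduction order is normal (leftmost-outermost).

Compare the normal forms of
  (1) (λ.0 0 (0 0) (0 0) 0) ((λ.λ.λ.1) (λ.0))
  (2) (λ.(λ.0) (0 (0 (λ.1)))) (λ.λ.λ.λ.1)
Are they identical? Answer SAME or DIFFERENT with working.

Answer: SAME — A ⇓ λ.λ.λ.1, B ⇓ λ.λ.λ.1

Reduction:
Term A:
  start: (λ.0 0 (0 0) (0 0) 0) ((λ.λ.λ.1) (λ.0))
  →1  (λ.λ.λ.1) (λ.0) ((λ.λ.λ.1) (λ.0)) ((λ.λ.λ.1) (λ.0) ((λ.λ.λ.1) (λ.0))) ((λ.λ.λ.1) (λ.0) ((λ.λ.λ.1) (λ.0))) ((λ.λ.λ.1) (λ.0))
  →2  (λ.λ.1) ((λ.λ.λ.1) (λ.0)) ((λ.λ.λ.1) (λ.0) ((λ.λ.λ.1) (λ.0))) ((λ.λ.λ.1) (λ.0) ((λ.λ.λ.1) (λ.0))) ((λ.λ.λ.1) (λ.0))
  →3  (λ.(λ.λ.λ.1) (λ.0)) ((λ.λ.λ.1) (λ.0) ((λ.λ.λ.1) (λ.0))) ((λ.λ.λ.1) (λ.0) ((λ.λ.λ.1) (λ.0))) ((λ.λ.λ.1) (λ.0))
  →4  (λ.λ.λ.1) (λ.0) ((λ.λ.λ.1) (λ.0) ((λ.λ.λ.1) (λ.0))) ((λ.λ.λ.1) (λ.0))
  →5  (λ.λ.1) ((λ.λ.λ.1) (λ.0) ((λ.λ.λ.1) (λ.0))) ((λ.λ.λ.1) (λ.0))
  →6  (λ.(λ.λ.λ.1) (λ.0) ((λ.λ.λ.1) (λ.0))) ((λ.λ.λ.1) (λ.0))
  →7  (λ.λ.λ.1) (λ.0) ((λ.λ.λ.1) (λ.0))
  →8  (λ.λ.1) ((λ.λ.λ.1) (λ.0))
  →9  λ.(λ.λ.λ.1) (λ.0)
  →10  λ.λ.λ.1

Term B:
  start: (λ.(λ.0) (0 (0 (λ.1)))) (λ.λ.λ.λ.1)
  →1  (λ.0) ((λ.λ.λ.λ.1) ((λ.λ.λ.λ.1) (λ.λ.λ.λ.λ.1)))
  →2  (λ.λ.λ.λ.1) ((λ.λ.λ.λ.1) (λ.λ.λ.λ.λ.1))
  →3  λ.λ.λ.1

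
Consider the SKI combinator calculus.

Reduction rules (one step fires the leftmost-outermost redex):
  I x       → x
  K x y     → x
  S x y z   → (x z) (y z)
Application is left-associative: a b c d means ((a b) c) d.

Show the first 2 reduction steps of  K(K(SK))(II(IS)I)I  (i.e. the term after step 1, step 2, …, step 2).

Answer: after 2 steps: SK

Derivation:
  start: K(K(SK))(II(IS)I)I
  [1] K(SK)I
  [2] SK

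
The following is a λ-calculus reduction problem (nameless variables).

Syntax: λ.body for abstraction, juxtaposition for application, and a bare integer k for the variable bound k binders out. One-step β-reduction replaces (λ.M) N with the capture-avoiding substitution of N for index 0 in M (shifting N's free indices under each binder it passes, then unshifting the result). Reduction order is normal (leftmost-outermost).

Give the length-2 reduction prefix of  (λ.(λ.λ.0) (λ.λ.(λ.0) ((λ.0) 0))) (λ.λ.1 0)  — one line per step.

  start: (λ.(λ.λ.0) (λ.λ.(λ.0) ((λ.0) 0))) (λ.λ.1 0)
  →1  (λ.λ.0) (λ.λ.(λ.0) ((λ.0) 0))
  →2  λ.0

Answer: after 2 steps: λ.0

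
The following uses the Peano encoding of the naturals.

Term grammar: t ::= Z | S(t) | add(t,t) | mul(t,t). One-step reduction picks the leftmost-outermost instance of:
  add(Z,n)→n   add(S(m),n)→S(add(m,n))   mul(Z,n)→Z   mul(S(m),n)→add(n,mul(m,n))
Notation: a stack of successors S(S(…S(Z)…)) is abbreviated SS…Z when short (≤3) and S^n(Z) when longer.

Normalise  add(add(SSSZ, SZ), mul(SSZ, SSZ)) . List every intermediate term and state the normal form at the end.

Answer: normal form = S^8(Z)  (in 18 steps)

Working:
  start: add(add(SSSZ, SZ), mul(SSZ, SSZ))
  step 1: add(S(add(SSZ, SZ)), mul(SSZ, SSZ))
  step 2: S(add(add(SSZ, SZ), mul(SSZ, SSZ)))
  step 3: S(add(S(add(SZ, SZ)), mul(SSZ, SSZ)))
  step 4: S(S(add(add(SZ, SZ), mul(SSZ, SSZ))))
  step 5: S(S(add(S(add(Z, SZ)), mul(SSZ, SSZ))))
  step 6: S(S(S(add(add(Z, SZ), mul(SSZ, SSZ)))))
  step 7: S(S(S(add(SZ, mul(SSZ, SSZ)))))
  step 8: S(S(S(S(add(Z, mul(SSZ, SSZ))))))
  step 9: S(S(S(S(mul(SSZ, SSZ)))))
  step 10: S(S(S(S(add(SSZ, mul(SZ, SSZ))))))
  step 11: S(S(S(S(S(add(SZ, mul(SZ, SSZ)))))))
  step 12: S(S(S(S(S(S(add(Z, mul(SZ, SSZ))))))))
  step 13: S(S(S(S(S(S(mul(SZ, SSZ)))))))
  step 14: S(S(S(S(S(S(add(SSZ, mul(Z, SSZ))))))))
  step 15: S(S(S(S(S(S(S(add(SZ, mul(Z, SSZ)))))))))
  step 16: S(S(S(S(S(S(S(S(add(Z, mul(Z, SSZ))))))))))
  step 17: S(S(S(S(S(S(S(S(mul(Z, SSZ)))))))))
  step 18: S^8(Z)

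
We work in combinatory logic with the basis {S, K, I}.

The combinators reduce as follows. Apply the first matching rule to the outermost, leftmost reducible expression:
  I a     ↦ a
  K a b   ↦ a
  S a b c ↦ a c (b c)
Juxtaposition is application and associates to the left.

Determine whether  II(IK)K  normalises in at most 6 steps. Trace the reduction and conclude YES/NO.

Answer: YES — reaches normal form KK in 3 ≤ 6 steps

Working:
  start: II(IK)K
  →1  I(IK)K
  →2  IKK
  →3  KK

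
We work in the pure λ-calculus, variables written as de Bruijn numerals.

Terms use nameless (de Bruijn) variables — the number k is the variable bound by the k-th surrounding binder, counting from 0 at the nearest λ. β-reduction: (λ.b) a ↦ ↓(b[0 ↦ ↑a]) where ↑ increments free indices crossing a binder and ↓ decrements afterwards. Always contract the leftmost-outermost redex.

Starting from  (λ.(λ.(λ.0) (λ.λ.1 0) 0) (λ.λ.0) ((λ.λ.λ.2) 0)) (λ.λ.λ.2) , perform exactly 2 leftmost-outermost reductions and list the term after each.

Answer: after 2 steps: (λ.0) (λ.λ.1 0) (λ.λ.0) ((λ.λ.λ.2) (λ.λ.λ.2))

Derivation:
  start: (λ.(λ.(λ.0) (λ.λ.1 0) 0) (λ.λ.0) ((λ.λ.λ.2) 0)) (λ.λ.λ.2)
  step 1: (λ.(λ.0) (λ.λ.1 0) 0) (λ.λ.0) ((λ.λ.λ.2) (λ.λ.λ.2))
  step 2: (λ.0) (λ.λ.1 0) (λ.λ.0) ((λ.λ.λ.2) (λ.λ.λ.2))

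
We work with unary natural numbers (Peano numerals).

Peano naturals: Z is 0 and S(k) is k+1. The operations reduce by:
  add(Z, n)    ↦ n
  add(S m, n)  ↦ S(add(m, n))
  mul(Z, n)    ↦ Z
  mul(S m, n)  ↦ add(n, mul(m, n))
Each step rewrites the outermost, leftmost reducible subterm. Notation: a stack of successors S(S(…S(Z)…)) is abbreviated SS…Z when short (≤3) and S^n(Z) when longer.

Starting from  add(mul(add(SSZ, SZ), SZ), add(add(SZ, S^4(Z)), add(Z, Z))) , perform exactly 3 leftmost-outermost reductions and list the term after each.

  start: add(mul(add(SSZ, SZ), SZ), add(add(SZ, S^4(Z)), add(Z, Z)))
  →1  add(mul(S(add(SZ, SZ)), SZ), add(add(SZ, S^4(Z)), add(Z, Z)))
  →2  add(add(SZ, mul(add(SZ, SZ), SZ)), add(add(SZ, S^4(Z)), add(Z, Z)))
  →3  add(S(add(Z, mul(add(SZ, SZ), SZ))), add(add(SZ, S^4(Z)), add(Z, Z)))

Answer: after 3 steps: add(S(add(Z, mul(add(SZ, SZ), SZ))), add(add(SZ, S^4(Z)), add(Z, Z)))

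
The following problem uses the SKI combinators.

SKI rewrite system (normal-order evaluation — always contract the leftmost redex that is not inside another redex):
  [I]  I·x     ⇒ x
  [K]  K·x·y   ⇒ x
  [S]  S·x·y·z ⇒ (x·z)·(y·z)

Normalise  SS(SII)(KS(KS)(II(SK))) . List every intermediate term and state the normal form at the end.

Answer: normal form = S(S(SK))(S(SK)(S(SK)))  (in 13 steps)

Derivation:
  start: SS(SII)(KS(KS)(II(SK)))
  [1] S(KS(KS)(II(SK)))(SII(KS(KS)(II(SK))))
  [2] S(S(II(SK)))(SII(KS(KS)(II(SK))))
  [3] S(S(I(SK)))(SII(KS(KS)(II(SK))))
  [4] S(S(SK))(SII(KS(KS)(II(SK))))
  [5] S(S(SK))(I(KS(KS)(II(SK)))(I(KS(KS)(II(SK)))))
  [6] S(S(SK))(KS(KS)(II(SK))(I(KS(KS)(II(SK)))))
  [7] S(S(SK))(S(II(SK))(I(KS(KS)(II(SK)))))
  [8] S(S(SK))(S(I(SK))(I(KS(KS)(II(SK)))))
  [9] S(S(SK))(S(SK)(I(KS(KS)(II(SK)))))
  [10] S(S(SK))(S(SK)(KS(KS)(II(SK))))
  [11] S(S(SK))(S(SK)(S(II(SK))))
  [12] S(S(SK))(S(SK)(S(I(SK))))
  [13] S(S(SK))(S(SK)(S(SK)))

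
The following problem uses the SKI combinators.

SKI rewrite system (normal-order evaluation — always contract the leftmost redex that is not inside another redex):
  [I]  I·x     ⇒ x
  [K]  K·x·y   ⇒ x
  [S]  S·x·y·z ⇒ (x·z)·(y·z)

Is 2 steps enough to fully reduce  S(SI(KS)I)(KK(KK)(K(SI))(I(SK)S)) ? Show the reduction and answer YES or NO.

Answer: NO — after 2 steps the term is S(I(KSI))(KK(KK)(K(SI))(I(SK)S)), not yet normal

Working:
  start: S(SI(KS)I)(KK(KK)(K(SI))(I(SK)S))
  →1  S(II(KSI))(KK(KK)(K(SI))(I(SK)S))
  →2  S(I(KSI))(KK(KK)(K(SI))(I(SK)S))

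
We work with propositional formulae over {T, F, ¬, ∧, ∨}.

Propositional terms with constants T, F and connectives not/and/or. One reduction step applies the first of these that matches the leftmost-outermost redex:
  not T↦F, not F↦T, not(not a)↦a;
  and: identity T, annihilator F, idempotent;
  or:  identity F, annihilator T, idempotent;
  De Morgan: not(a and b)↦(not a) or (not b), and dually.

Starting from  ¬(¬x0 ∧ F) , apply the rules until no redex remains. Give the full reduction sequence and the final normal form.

  start: ¬(¬x0 ∧ F)
  [1] ¬¬x0 ∨ ¬F
  [2] x0 ∨ ¬F
  [3] x0 ∨ T
  [4] T

Answer: normal form = T  (in 4 steps)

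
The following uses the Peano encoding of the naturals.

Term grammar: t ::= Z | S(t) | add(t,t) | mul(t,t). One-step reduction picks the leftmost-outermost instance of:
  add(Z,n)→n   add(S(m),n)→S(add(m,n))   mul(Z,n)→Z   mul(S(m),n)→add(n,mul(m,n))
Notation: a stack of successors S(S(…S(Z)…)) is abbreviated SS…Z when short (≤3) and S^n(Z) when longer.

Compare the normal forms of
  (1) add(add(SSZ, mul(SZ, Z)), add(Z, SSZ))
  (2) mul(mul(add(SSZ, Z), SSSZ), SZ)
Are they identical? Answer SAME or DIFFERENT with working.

Term A:
  start: add(add(SSZ, mul(SZ, Z)), add(Z, SSZ))
  [1] add(S(add(SZ, mul(SZ, Z))), add(Z, SSZ))
  [2] S(add(add(SZ, mul(SZ, Z)), add(Z, SSZ)))
  [3] S(add(S(add(Z, mul(SZ, Z))), add(Z, SSZ)))
  [4] S(S(add(add(Z, mul(SZ, Z)), add(Z, SSZ))))
  [5] S(S(add(mul(SZ, Z), add(Z, SSZ))))
  [6] S(S(add(add(Z, mul(Z, Z)), add(Z, SSZ))))
  [7] S(S(add(mul(Z, Z), add(Z, SSZ))))
  [8] S(S(add(Z, add(Z, SSZ))))
  [9] S(S(add(Z, SSZ)))
  [10] S^4(Z)

Term B:
  start: mul(mul(add(SSZ, Z), SSSZ), SZ)
  [1] mul(mul(S(add(SZ, Z)), SSSZ), SZ)
  [2] mul(add(SSSZ, mul(add(SZ, Z), SSSZ)), SZ)
  [3] mul(S(add(SSZ, mul(add(SZ, Z), SSSZ))), SZ)
  [4] add(SZ, mul(add(SSZ, mul(add(SZ, Z), SSSZ)), SZ))
  [5] S(add(Z, mul(add(SSZ, mul(add(SZ, Z), SSSZ)), SZ)))
  [6] S(mul(add(SSZ, mul(add(SZ, Z), SSSZ)), SZ))
  [7] S(mul(S(add(SZ, mul(add(SZ, Z), SSSZ))), SZ))
  [8] S(add(SZ, mul(add(SZ, mul(add(SZ, Z), SSSZ)), SZ)))
  [9] S(S(add(Z, mul(add(SZ, mul(add(SZ, Z), SSSZ)), SZ))))
  [10] S(S(mul(add(SZ, mul(add(SZ, Z), SSSZ)), SZ)))
  [11] S(S(mul(S(add(Z, mul(add(SZ, Z), SSSZ))), SZ)))
  [12] S(S(add(SZ, mul(add(Z, mul(add(SZ, Z), SSSZ)), SZ))))
  [13] S(S(S(add(Z, mul(add(Z, mul(add(SZ, Z), SSSZ)), SZ)))))
  [14] S(S(S(mul(add(Z, mul(add(SZ, Z), SSSZ)), SZ))))
  [15] S(S(S(mul(mul(add(SZ, Z), SSSZ), SZ))))
  [16] S(S(S(mul(mul(S(add(Z, Z)), SSSZ), SZ))))
  [17] S(S(S(mul(add(SSSZ, mul(add(Z, Z), SSSZ)), SZ))))
  [18] S(S(S(mul(S(add(SSZ, mul(add(Z, Z), SSSZ))), SZ))))
  [19] S(S(S(add(SZ, mul(add(SSZ, mul(add(Z, Z), SSSZ)), SZ)))))
  [20] S(S(S(S(add(Z, mul(add(SSZ, mul(add(Z, Z), SSSZ)), SZ))))))
  [21] S(S(S(S(mul(add(SSZ, mul(add(Z, Z), SSSZ)), SZ)))))
  [22] S(S(S(S(mul(S(add(SZ, mul(add(Z, Z), SSSZ))), SZ)))))
  [23] S(S(S(S(add(SZ, mul(add(SZ, mul(add(Z, Z), SSSZ)), SZ))))))
  [24] S(S(S(S(S(add(Z, mul(add(SZ, mul(add(Z, Z), SSSZ)), SZ)))))))
  [25] S(S(S(S(S(mul(add(SZ, mul(add(Z, Z), SSSZ)), SZ))))))
  [26] S(S(S(S(S(mul(S(add(Z, mul(add(Z, Z), SSSZ))), SZ))))))
  [27] S(S(S(S(S(add(SZ, mul(add(Z, mul(add(Z, Z), SSSZ)), SZ)))))))
  [28] S(S(S(S(S(S(add(Z, mul(add(Z, mul(add(Z, Z), SSSZ)), SZ))))))))
  [29] S(S(S(S(S(S(mul(add(Z, mul(add(Z, Z), SSSZ)), SZ)))))))
  [30] S(S(S(S(S(S(mul(mul(add(Z, Z), SSSZ), SZ)))))))
  [31] S(S(S(S(S(S(mul(mul(Z, SSSZ), SZ)))))))
  [32] S(S(S(S(S(S(mul(Z, SZ)))))))
  [33] S^6(Z)

Answer: DIFFERENT — A ⇓ S^4(Z), B ⇓ S^6(Z)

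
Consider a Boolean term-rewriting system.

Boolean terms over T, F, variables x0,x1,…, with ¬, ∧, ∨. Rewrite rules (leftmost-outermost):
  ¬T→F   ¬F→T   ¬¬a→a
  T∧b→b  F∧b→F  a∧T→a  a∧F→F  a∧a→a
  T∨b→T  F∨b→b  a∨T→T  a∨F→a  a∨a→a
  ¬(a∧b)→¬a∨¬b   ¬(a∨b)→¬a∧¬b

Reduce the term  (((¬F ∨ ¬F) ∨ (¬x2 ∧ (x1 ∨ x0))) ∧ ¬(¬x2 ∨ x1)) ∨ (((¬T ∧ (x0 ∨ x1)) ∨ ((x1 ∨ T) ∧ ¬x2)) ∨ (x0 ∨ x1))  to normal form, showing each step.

Answer: normal form = (x2 ∧ ¬x1) ∨ (¬x2 ∨ (x0 ∨ x1))  (in 11 steps)

Derivation:
  start: (((¬F ∨ ¬F) ∨ (¬x2 ∧ (x1 ∨ x0))) ∧ ¬(¬x2 ∨ x1)) ∨ (((¬T ∧ (x0 ∨ x1)) ∨ ((x1 ∨ T) ∧ ¬x2)) ∨ (x0 ∨ x1))
  step 1: ((¬F ∨ (¬x2 ∧ (x1 ∨ x0))) ∧ ¬(¬x2 ∨ x1)) ∨ (((¬T ∧ (x0 ∨ x1)) ∨ ((x1 ∨ T) ∧ ¬x2)) ∨ (x0 ∨ x1))
  step 2: ((T ∨ (¬x2 ∧ (x1 ∨ x0))) ∧ ¬(¬x2 ∨ x1)) ∨ (((¬T ∧ (x0 ∨ x1)) ∨ ((x1 ∨ T) ∧ ¬x2)) ∨ (x0 ∨ x1))
  step 3: (T ∧ ¬(¬x2 ∨ x1)) ∨ (((¬T ∧ (x0 ∨ x1)) ∨ ((x1 ∨ T) ∧ ¬x2)) ∨ (x0 ∨ x1))
  step 4: ¬(¬x2 ∨ x1) ∨ (((¬T ∧ (x0 ∨ x1)) ∨ ((x1 ∨ T) ∧ ¬x2)) ∨ (x0 ∨ x1))
  step 5: (¬¬x2 ∧ ¬x1) ∨ (((¬T ∧ (x0 ∨ x1)) ∨ ((x1 ∨ T) ∧ ¬x2)) ∨ (x0 ∨ x1))
  step 6: (x2 ∧ ¬x1) ∨ (((¬T ∧ (x0 ∨ x1)) ∨ ((x1 ∨ T) ∧ ¬x2)) ∨ (x0 ∨ x1))
  step 7: (x2 ∧ ¬x1) ∨ (((F ∧ (x0 ∨ x1)) ∨ ((x1 ∨ T) ∧ ¬x2)) ∨ (x0 ∨ x1))
  step 8: (x2 ∧ ¬x1) ∨ ((F ∨ ((x1 ∨ T) ∧ ¬x2)) ∨ (x0 ∨ x1))
  step 9: (x2 ∧ ¬x1) ∨ (((x1 ∨ T) ∧ ¬x2) ∨ (x0 ∨ x1))
  step 10: (x2 ∧ ¬x1) ∨ ((T ∧ ¬x2) ∨ (x0 ∨ x1))
  step 11: (x2 ∧ ¬x1) ∨ (¬x2 ∨ (x0 ∨ x1))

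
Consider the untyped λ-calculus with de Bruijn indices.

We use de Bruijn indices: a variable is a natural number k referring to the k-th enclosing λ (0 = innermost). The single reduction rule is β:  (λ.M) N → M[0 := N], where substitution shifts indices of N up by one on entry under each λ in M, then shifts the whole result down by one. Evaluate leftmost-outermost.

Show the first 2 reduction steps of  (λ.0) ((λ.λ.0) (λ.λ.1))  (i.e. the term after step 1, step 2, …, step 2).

  start: (λ.0) ((λ.λ.0) (λ.λ.1))
  step 1: (λ.λ.0) (λ.λ.1)
  step 2: λ.0

Answer: after 2 steps: λ.0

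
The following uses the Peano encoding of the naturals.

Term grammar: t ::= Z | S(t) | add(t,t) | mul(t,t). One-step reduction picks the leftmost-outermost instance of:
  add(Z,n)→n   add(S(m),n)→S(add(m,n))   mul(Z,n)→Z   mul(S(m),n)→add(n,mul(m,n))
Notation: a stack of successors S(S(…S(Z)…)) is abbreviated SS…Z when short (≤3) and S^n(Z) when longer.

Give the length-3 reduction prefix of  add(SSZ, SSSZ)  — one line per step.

  start: add(SSZ, SSSZ)
  step 1: S(add(SZ, SSSZ))
  step 2: S(S(add(Z, SSSZ)))
  step 3: S^5(Z)

Answer: after 3 steps: S^5(Z)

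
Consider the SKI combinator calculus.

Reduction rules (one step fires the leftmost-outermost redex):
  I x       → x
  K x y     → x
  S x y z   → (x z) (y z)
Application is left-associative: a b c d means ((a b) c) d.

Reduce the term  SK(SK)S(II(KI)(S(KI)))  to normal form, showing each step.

  start: SK(SK)S(II(KI)(S(KI)))
  step 1: KS(SKS)(II(KI)(S(KI)))
  step 2: S(II(KI)(S(KI)))
  step 3: S(I(KI)(S(KI)))
  step 4: S(KI(S(KI)))
  step 5: SI

Answer: normal form = SI  (in 5 steps)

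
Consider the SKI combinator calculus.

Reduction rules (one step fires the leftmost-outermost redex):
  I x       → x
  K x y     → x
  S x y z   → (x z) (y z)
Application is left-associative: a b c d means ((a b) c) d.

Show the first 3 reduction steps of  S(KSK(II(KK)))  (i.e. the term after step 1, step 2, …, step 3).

  start: S(KSK(II(KK)))
  [1] S(S(II(KK)))
  [2] S(S(I(KK)))
  [3] S(S(KK))

Answer: after 3 steps: S(S(KK))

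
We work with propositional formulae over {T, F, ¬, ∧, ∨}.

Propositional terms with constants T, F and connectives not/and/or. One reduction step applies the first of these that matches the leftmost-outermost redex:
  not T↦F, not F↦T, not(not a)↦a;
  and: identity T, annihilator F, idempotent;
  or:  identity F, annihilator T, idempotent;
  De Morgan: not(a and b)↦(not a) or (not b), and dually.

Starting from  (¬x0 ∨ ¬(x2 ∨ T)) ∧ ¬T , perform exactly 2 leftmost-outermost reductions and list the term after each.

Answer: after 2 steps: (¬x0 ∨ (¬x2 ∧ F)) ∧ ¬T

Derivation:
  start: (¬x0 ∨ ¬(x2 ∨ T)) ∧ ¬T
  step 1: (¬x0 ∨ (¬x2 ∧ ¬T)) ∧ ¬T
  step 2: (¬x0 ∨ (¬x2 ∧ F)) ∧ ¬T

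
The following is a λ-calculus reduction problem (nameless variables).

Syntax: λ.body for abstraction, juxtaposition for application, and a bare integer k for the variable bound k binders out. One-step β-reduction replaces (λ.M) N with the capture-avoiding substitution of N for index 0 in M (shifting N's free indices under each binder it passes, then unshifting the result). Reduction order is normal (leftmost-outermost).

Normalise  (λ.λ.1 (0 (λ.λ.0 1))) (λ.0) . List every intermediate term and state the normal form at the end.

Answer: normal form = λ.0 (λ.λ.0 1)  (in 2 steps)

Working:
  start: (λ.λ.1 (0 (λ.λ.0 1))) (λ.0)
  [1] λ.(λ.0) (0 (λ.λ.0 1))
  [2] λ.0 (λ.λ.0 1)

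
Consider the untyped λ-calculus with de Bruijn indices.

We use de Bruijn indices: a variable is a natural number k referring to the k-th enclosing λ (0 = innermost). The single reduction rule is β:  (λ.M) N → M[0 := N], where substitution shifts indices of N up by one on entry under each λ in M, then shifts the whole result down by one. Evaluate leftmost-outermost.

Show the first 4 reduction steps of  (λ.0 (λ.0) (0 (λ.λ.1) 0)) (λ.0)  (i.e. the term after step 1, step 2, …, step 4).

  start: (λ.0 (λ.0) (0 (λ.λ.1) 0)) (λ.0)
  [1] (λ.0) (λ.0) ((λ.0) (λ.λ.1) (λ.0))
  [2] (λ.0) ((λ.0) (λ.λ.1) (λ.0))
  [3] (λ.0) (λ.λ.1) (λ.0)
  [4] (λ.λ.1) (λ.0)

Answer: after 4 steps: (λ.λ.1) (λ.0)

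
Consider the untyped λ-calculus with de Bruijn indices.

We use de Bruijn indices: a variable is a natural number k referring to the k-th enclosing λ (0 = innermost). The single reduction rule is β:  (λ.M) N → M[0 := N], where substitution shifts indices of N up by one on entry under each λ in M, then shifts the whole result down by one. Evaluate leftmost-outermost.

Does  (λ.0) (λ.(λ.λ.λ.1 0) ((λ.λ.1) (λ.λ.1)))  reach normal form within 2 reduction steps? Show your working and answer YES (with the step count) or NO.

Answer: YES — reaches normal form λ.λ.λ.1 0 in 2 ≤ 2 steps

Derivation:
  start: (λ.0) (λ.(λ.λ.λ.1 0) ((λ.λ.1) (λ.λ.1)))
  [1] λ.(λ.λ.λ.1 0) ((λ.λ.1) (λ.λ.1))
  [2] λ.λ.λ.1 0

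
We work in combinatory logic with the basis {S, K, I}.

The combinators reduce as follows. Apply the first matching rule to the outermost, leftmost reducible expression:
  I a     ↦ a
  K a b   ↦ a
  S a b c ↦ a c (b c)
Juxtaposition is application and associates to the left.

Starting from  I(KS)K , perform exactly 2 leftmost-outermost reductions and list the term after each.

  start: I(KS)K
  step 1: KSK
  step 2: S

Answer: after 2 steps: S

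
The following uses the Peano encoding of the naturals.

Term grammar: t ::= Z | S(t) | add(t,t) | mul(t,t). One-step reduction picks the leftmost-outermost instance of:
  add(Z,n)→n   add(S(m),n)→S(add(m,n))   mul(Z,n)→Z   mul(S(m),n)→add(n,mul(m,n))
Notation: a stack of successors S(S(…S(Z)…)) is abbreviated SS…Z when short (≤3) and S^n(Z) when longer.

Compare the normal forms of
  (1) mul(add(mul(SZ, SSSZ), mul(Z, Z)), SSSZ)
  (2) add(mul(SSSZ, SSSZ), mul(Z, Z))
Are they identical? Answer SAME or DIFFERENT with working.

Answer: SAME — A ⇓ S^9(Z), B ⇓ S^9(Z)

Reduction:
Term A:
  start: mul(add(mul(SZ, SSSZ), mul(Z, Z)), SSSZ)
  →1  mul(add(add(SSSZ, mul(Z, SSSZ)), mul(Z, Z)), SSSZ)
  →2  mul(add(S(add(SSZ, mul(Z, SSSZ))), mul(Z, Z)), SSSZ)
  →3  mul(S(add(add(SSZ, mul(Z, SSSZ)), mul(Z, Z))), SSSZ)
  →4  add(SSSZ, mul(add(add(SSZ, mul(Z, SSSZ)), mul(Z, Z)), SSSZ))
  →5  S(add(SSZ, mul(add(add(SSZ, mul(Z, SSSZ)), mul(Z, Z)), SSSZ)))
  →6  S(S(add(SZ, mul(add(add(SSZ, mul(Z, SSSZ)), mul(Z, Z)), SSSZ))))
  →7  S(S(S(add(Z, mul(add(add(SSZ, mul(Z, SSSZ)), mul(Z, Z)), SSSZ)))))
  →8  S(S(S(mul(add(add(SSZ, mul(Z, SSSZ)), mul(Z, Z)), SSSZ))))
  →9  S(S(S(mul(add(S(add(SZ, mul(Z, SSSZ))), mul(Z, Z)), SSSZ))))
  →10  S(S(S(mul(S(add(add(SZ, mul(Z, SSSZ)), mul(Z, Z))), SSSZ))))
  →11  S(S(S(add(SSSZ, mul(add(add(SZ, mul(Z, SSSZ)), mul(Z, Z)), SSSZ)))))
  →12  S(S(S(S(add(SSZ, mul(add(add(SZ, mul(Z, SSSZ)), mul(Z, Z)), SSSZ))))))
  →13  S(S(S(S(S(add(SZ, mul(add(add(SZ, mul(Z, SSSZ)), mul(Z, Z)), SSSZ)))))))
  →14  S(S(S(S(S(S(add(Z, mul(add(add(SZ, mul(Z, SSSZ)), mul(Z, Z)), SSSZ))))))))
  →15  S(S(S(S(S(S(mul(add(add(SZ, mul(Z, SSSZ)), mul(Z, Z)), SSSZ)))))))
  →16  S(S(S(S(S(S(mul(add(S(add(Z, mul(Z, SSSZ))), mul(Z, Z)), SSSZ)))))))
  →17  S(S(S(S(S(S(mul(S(add(add(Z, mul(Z, SSSZ)), mul(Z, Z))), SSSZ)))))))
  →18  S(S(S(S(S(S(add(SSSZ, mul(add(add(Z, mul(Z, SSSZ)), mul(Z, Z)), SSSZ))))))))
  →19  S(S(S(S(S(S(S(add(SSZ, mul(add(add(Z, mul(Z, SSSZ)), mul(Z, Z)), SSSZ)))))))))
  →20  S(S(S(S(S(S(S(S(add(SZ, mul(add(add(Z, mul(Z, SSSZ)), mul(Z, Z)), SSSZ))))))))))
  →21  S(S(S(S(S(S(S(S(S(add(Z, mul(add(add(Z, mul(Z, SSSZ)), mul(Z, Z)), SSSZ)))))))))))
  →22  S(S(S(S(S(S(S(S(S(mul(add(add(Z, mul(Z, SSSZ)), mul(Z, Z)), SSSZ))))))))))
  →23  S(S(S(S(S(S(S(S(S(mul(add(mul(Z, SSSZ), mul(Z, Z)), SSSZ))))))))))
  →24  S(S(S(S(S(S(S(S(S(mul(add(Z, mul(Z, Z)), SSSZ))))))))))
  →25  S(S(S(S(S(S(S(S(S(mul(mul(Z, Z), SSSZ))))))))))
  →26  S(S(S(S(S(S(S(S(S(mul(Z, SSSZ))))))))))
  →27  S^9(Z)

Term B:
  start: add(mul(SSSZ, SSSZ), mul(Z, Z))
  →1  add(add(SSSZ, mul(SSZ, SSSZ)), mul(Z, Z))
  →2  add(S(add(SSZ, mul(SSZ, SSSZ))), mul(Z, Z))
  →3  S(add(add(SSZ, mul(SSZ, SSSZ)), mul(Z, Z)))
  →4  S(add(S(add(SZ, mul(SSZ, SSSZ))), mul(Z, Z)))
  →5  S(S(add(add(SZ, mul(SSZ, SSSZ)), mul(Z, Z))))
  →6  S(S(add(S(add(Z, mul(SSZ, SSSZ))), mul(Z, Z))))
  →7  S(S(S(add(add(Z, mul(SSZ, SSSZ)), mul(Z, Z)))))
  →8  S(S(S(add(mul(SSZ, SSSZ), mul(Z, Z)))))
  →9  S(S(S(add(add(SSSZ, mul(SZ, SSSZ)), mul(Z, Z)))))
  →10  S(S(S(add(S(add(SSZ, mul(SZ, SSSZ))), mul(Z, Z)))))
  →11  S(S(S(S(add(add(SSZ, mul(SZ, SSSZ)), mul(Z, Z))))))
  →12  S(S(S(S(add(S(add(SZ, mul(SZ, SSSZ))), mul(Z, Z))))))
  →13  S(S(S(S(S(add(add(SZ, mul(SZ, SSSZ)), mul(Z, Z)))))))
  →14  S(S(S(S(S(add(S(add(Z, mul(SZ, SSSZ))), mul(Z, Z)))))))
  →15  S(S(S(S(S(S(add(add(Z, mul(SZ, SSSZ)), mul(Z, Z))))))))
  →16  S(S(S(S(S(S(add(mul(SZ, SSSZ), mul(Z, Z))))))))
  →17  S(S(S(S(S(S(add(add(SSSZ, mul(Z, SSSZ)), mul(Z, Z))))))))
  →18  S(S(S(S(S(S(add(S(add(SSZ, mul(Z, SSSZ))), mul(Z, Z))))))))
  →19  S(S(S(S(S(S(S(add(add(SSZ, mul(Z, SSSZ)), mul(Z, Z)))))))))
  →20  S(S(S(S(S(S(S(add(S(add(SZ, mul(Z, SSSZ))), mul(Z, Z)))))))))
  →21  S(S(S(S(S(S(S(S(add(add(SZ, mul(Z, SSSZ)), mul(Z, Z))))))))))
  →22  S(S(S(S(S(S(S(S(add(S(add(Z, mul(Z, SSSZ))), mul(Z, Z))))))))))
  →23  S(S(S(S(S(S(S(S(S(add(add(Z, mul(Z, SSSZ)), mul(Z, Z)))))))))))
  →24  S(S(S(S(S(S(S(S(S(add(mul(Z, SSSZ), mul(Z, Z)))))))))))
  →25  S(S(S(S(S(S(S(S(S(add(Z, mul(Z, Z)))))))))))
  →26  S(S(S(S(S(S(S(S(S(mul(Z, Z))))))))))
  →27  S^9(Z)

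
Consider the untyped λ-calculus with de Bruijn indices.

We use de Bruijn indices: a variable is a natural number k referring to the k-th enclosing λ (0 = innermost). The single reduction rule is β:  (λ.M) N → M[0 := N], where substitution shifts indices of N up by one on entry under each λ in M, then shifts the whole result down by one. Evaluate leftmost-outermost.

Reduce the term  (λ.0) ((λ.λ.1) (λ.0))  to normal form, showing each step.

Answer: normal form = λ.λ.0  (in 2 steps)

Reduction:
  start: (λ.0) ((λ.λ.1) (λ.0))
  step 1: (λ.λ.1) (λ.0)
  step 2: λ.λ.0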